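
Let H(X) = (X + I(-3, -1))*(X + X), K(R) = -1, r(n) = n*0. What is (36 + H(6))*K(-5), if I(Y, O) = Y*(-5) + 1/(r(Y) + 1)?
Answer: -300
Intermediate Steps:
r(n) = 0
I(Y, O) = 1 - 5*Y (I(Y, O) = Y*(-5) + 1/(0 + 1) = -5*Y + 1/1 = -5*Y + 1 = 1 - 5*Y)
H(X) = 2*X*(16 + X) (H(X) = (X + (1 - 5*(-3)))*(X + X) = (X + (1 + 15))*(2*X) = (X + 16)*(2*X) = (16 + X)*(2*X) = 2*X*(16 + X))
(36 + H(6))*K(-5) = (36 + 2*6*(16 + 6))*(-1) = (36 + 2*6*22)*(-1) = (36 + 264)*(-1) = 300*(-1) = -300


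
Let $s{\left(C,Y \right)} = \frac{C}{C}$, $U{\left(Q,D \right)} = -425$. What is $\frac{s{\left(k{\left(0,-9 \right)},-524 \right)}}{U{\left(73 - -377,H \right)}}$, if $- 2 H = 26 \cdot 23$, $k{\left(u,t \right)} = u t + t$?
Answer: $- \frac{1}{425} \approx -0.0023529$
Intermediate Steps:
$k{\left(u,t \right)} = t + t u$ ($k{\left(u,t \right)} = t u + t = t + t u$)
$H = -299$ ($H = - \frac{26 \cdot 23}{2} = \left(- \frac{1}{2}\right) 598 = -299$)
$s{\left(C,Y \right)} = 1$
$\frac{s{\left(k{\left(0,-9 \right)},-524 \right)}}{U{\left(73 - -377,H \right)}} = 1 \frac{1}{-425} = 1 \left(- \frac{1}{425}\right) = - \frac{1}{425}$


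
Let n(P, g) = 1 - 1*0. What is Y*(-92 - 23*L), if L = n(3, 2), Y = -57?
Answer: 6555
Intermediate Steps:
n(P, g) = 1 (n(P, g) = 1 + 0 = 1)
L = 1
Y*(-92 - 23*L) = -57*(-92 - 23*1) = -57*(-92 - 23) = -57*(-115) = 6555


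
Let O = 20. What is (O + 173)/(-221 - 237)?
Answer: -193/458 ≈ -0.42140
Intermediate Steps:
(O + 173)/(-221 - 237) = (20 + 173)/(-221 - 237) = 193/(-458) = 193*(-1/458) = -193/458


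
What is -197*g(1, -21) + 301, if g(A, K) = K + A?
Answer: 4241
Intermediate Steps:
g(A, K) = A + K
-197*g(1, -21) + 301 = -197*(1 - 21) + 301 = -197*(-20) + 301 = 3940 + 301 = 4241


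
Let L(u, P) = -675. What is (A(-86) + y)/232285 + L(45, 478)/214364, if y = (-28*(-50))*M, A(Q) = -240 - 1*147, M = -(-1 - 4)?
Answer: 1260796757/49793541740 ≈ 0.025321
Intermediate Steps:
M = 5 (M = -1*(-5) = 5)
A(Q) = -387 (A(Q) = -240 - 147 = -387)
y = 7000 (y = -28*(-50)*5 = 1400*5 = 7000)
(A(-86) + y)/232285 + L(45, 478)/214364 = (-387 + 7000)/232285 - 675/214364 = 6613*(1/232285) - 675*1/214364 = 6613/232285 - 675/214364 = 1260796757/49793541740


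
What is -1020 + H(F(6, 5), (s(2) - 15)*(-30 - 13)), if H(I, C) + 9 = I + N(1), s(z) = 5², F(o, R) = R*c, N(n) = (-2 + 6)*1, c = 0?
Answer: -1025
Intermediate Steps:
N(n) = 4 (N(n) = 4*1 = 4)
F(o, R) = 0 (F(o, R) = R*0 = 0)
s(z) = 25
H(I, C) = -5 + I (H(I, C) = -9 + (I + 4) = -9 + (4 + I) = -5 + I)
-1020 + H(F(6, 5), (s(2) - 15)*(-30 - 13)) = -1020 + (-5 + 0) = -1020 - 5 = -1025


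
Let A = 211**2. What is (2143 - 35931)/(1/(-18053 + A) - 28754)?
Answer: 894300784/761060871 ≈ 1.1751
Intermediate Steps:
A = 44521
(2143 - 35931)/(1/(-18053 + A) - 28754) = (2143 - 35931)/(1/(-18053 + 44521) - 28754) = -33788/(1/26468 - 28754) = -33788/(-761060871/26468) = -33788*(-26468/761060871) = 894300784/761060871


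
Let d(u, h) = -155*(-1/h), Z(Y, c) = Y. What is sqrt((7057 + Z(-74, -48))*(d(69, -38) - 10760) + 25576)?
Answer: I*sqrt(108502141646)/38 ≈ 8668.3*I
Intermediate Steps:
d(u, h) = 155/h (d(u, h) = -(-155)/h = 155/h)
sqrt((7057 + Z(-74, -48))*(d(69, -38) - 10760) + 25576) = sqrt((7057 - 74)*(155/(-38) - 10760) + 25576) = sqrt(6983*(155*(-1/38) - 10760) + 25576) = sqrt(6983*(-155/38 - 10760) + 25576) = sqrt(6983*(-409035/38) + 25576) = sqrt(-2856291405/38 + 25576) = sqrt(-2855319517/38) = I*sqrt(108502141646)/38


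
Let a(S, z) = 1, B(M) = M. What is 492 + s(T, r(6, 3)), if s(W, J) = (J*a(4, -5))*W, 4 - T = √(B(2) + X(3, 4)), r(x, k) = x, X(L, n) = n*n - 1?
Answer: 516 - 6*√17 ≈ 491.26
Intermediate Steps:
X(L, n) = -1 + n² (X(L, n) = n² - 1 = -1 + n²)
T = 4 - √17 (T = 4 - √(2 + (-1 + 4²)) = 4 - √(2 + (-1 + 16)) = 4 - √(2 + 15) = 4 - √17 ≈ -0.12311)
s(W, J) = J*W (s(W, J) = (J*1)*W = J*W)
492 + s(T, r(6, 3)) = 492 + 6*(4 - √17) = 492 + (24 - 6*√17) = 516 - 6*√17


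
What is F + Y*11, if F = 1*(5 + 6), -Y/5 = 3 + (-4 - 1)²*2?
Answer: -2904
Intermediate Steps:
Y = -265 (Y = -5*(3 + (-4 - 1)²*2) = -5*(3 + (-5)²*2) = -5*(3 + 25*2) = -5*(3 + 50) = -5*53 = -265)
F = 11 (F = 1*11 = 11)
F + Y*11 = 11 - 265*11 = 11 - 2915 = -2904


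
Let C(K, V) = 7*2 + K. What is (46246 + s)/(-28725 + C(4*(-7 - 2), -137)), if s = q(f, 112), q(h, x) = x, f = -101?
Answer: -46358/28747 ≈ -1.6126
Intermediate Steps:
C(K, V) = 14 + K
s = 112
(46246 + s)/(-28725 + C(4*(-7 - 2), -137)) = (46246 + 112)/(-28725 + (14 + 4*(-7 - 2))) = 46358/(-28725 + (14 + 4*(-9))) = 46358/(-28725 + (14 - 36)) = 46358/(-28725 - 22) = 46358/(-28747) = 46358*(-1/28747) = -46358/28747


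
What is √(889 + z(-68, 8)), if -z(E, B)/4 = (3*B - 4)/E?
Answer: √257261/17 ≈ 29.836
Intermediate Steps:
z(E, B) = -4*(-4 + 3*B)/E (z(E, B) = -4*(3*B - 4)/E = -4*(-4 + 3*B)/E)
√(889 + z(-68, 8)) = √(889 + 4*(4 - 3*8)/(-68)) = √(889 + 4*(-1/68)*(4 - 24)) = √(889 + 4*(-1/68)*(-20)) = √(889 + 20/17) = √(15133/17) = √257261/17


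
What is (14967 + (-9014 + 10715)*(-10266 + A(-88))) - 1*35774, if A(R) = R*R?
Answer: -4310729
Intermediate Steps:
A(R) = R²
(14967 + (-9014 + 10715)*(-10266 + A(-88))) - 1*35774 = (14967 + (-9014 + 10715)*(-10266 + (-88)²)) - 1*35774 = (14967 + 1701*(-10266 + 7744)) - 35774 = (14967 + 1701*(-2522)) - 35774 = (14967 - 4289922) - 35774 = -4274955 - 35774 = -4310729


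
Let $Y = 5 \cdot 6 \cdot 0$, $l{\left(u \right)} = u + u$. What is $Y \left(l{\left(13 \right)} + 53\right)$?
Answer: $0$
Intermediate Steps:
$l{\left(u \right)} = 2 u$
$Y = 0$ ($Y = 30 \cdot 0 = 0$)
$Y \left(l{\left(13 \right)} + 53\right) = 0 \left(2 \cdot 13 + 53\right) = 0 \left(26 + 53\right) = 0 \cdot 79 = 0$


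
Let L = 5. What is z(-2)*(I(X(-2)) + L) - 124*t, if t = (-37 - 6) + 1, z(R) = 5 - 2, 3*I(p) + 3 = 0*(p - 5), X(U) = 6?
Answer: 5220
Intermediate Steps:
I(p) = -1 (I(p) = -1 + (0*(p - 5))/3 = -1 + (0*(-5 + p))/3 = -1 + (1/3)*0 = -1 + 0 = -1)
z(R) = 3
t = -42 (t = -43 + 1 = -42)
z(-2)*(I(X(-2)) + L) - 124*t = 3*(-1 + 5) - 124*(-42) = 3*4 + 5208 = 12 + 5208 = 5220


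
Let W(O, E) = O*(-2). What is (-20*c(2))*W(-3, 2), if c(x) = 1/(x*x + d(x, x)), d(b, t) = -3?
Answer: -120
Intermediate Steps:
W(O, E) = -2*O
c(x) = 1/(-3 + x²) (c(x) = 1/(x*x - 3) = 1/(x² - 3) = 1/(-3 + x²))
(-20*c(2))*W(-3, 2) = (-20/(-3 + 2²))*(-2*(-3)) = -20/(-3 + 4)*6 = -20/1*6 = -20*1*6 = -20*6 = -120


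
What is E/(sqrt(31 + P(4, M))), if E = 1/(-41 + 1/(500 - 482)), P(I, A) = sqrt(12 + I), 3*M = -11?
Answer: -18*sqrt(35)/25795 ≈ -0.0041283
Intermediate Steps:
M = -11/3 (M = (1/3)*(-11) = -11/3 ≈ -3.6667)
E = -18/737 (E = 1/(-41 + 1/18) = 1/(-737/18) = -18/737 ≈ -0.024423)
E/(sqrt(31 + P(4, M))) = -18/(737*sqrt(31 + sqrt(12 + 4))) = -18/(737*sqrt(31 + sqrt(16))) = -18/(737*sqrt(31 + 4)) = -18*sqrt(35)/35/737 = -18*sqrt(35)/25795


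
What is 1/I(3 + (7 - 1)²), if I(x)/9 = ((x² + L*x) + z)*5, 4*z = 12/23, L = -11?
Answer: 23/1130355 ≈ 2.0348e-5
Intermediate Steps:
z = 3/23 (z = (12/23)/4 = (12*(1/23))/4 = (¼)*(12/23) = 3/23 ≈ 0.13043)
I(x) = 135/23 - 495*x + 45*x² (I(x) = 9*(((x² - 11*x) + 3/23)*5) = 9*((3/23 + x² - 11*x)*5) = 9*(15/23 - 55*x + 5*x²) = 135/23 - 495*x + 45*x²)
1/I(3 + (7 - 1)²) = 1/(135/23 - 495*(3 + (7 - 1)²) + 45*(3 + (7 - 1)²)²) = 1/(135/23 - 495*(3 + 6²) + 45*(3 + 6²)²) = 1/(135/23 - 495*(3 + 36) + 45*(3 + 36)²) = 1/(135/23 - 495*39 + 45*39²) = 1/(135/23 - 19305 + 45*1521) = 1/(135/23 - 19305 + 68445) = 1/(1130355/23) = 23/1130355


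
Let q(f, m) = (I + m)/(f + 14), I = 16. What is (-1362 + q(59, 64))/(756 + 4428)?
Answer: -49673/189216 ≈ -0.26252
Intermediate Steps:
q(f, m) = (16 + m)/(14 + f) (q(f, m) = (16 + m)/(f + 14) = (16 + m)/(14 + f))
(-1362 + q(59, 64))/(756 + 4428) = (-1362 + (16 + 64)/(14 + 59))/(756 + 4428) = (-1362 + 80/73)/5184 = (-1362 + (1/73)*80)*(1/5184) = (-1362 + 80/73)*(1/5184) = -99346/73*1/5184 = -49673/189216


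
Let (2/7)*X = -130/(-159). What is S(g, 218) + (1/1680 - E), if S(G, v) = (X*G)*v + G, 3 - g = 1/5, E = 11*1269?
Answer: -217426015/17808 ≈ -12209.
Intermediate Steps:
X = 455/159 (X = 7*(-130/(-159))/2 = 7*(-130*(-1/159))/2 = (7/2)*(130/159) = 455/159 ≈ 2.8616)
E = 13959
g = 14/5 (g = 3 - 1/5 = 3 - 1*⅕ = 3 - ⅕ = 14/5 ≈ 2.8000)
S(G, v) = G + 455*G*v/159 (S(G, v) = (455*G/159)*v + G = 455*G*v/159 + G = G + 455*G*v/159)
S(g, 218) + (1/1680 - E) = (1/159)*(14/5)*(159 + 455*218) + (1/1680 - 1*13959) = (1/159)*(14/5)*(159 + 99190) + (1/1680 - 13959) = (1/159)*(14/5)*99349 - 23451119/1680 = 1390886/795 - 23451119/1680 = -217426015/17808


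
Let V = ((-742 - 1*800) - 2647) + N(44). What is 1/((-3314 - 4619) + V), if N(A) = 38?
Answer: -1/12084 ≈ -8.2754e-5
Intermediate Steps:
V = -4151 (V = ((-742 - 1*800) - 2647) + 38 = ((-742 - 800) - 2647) + 38 = (-1542 - 2647) + 38 = -4189 + 38 = -4151)
1/((-3314 - 4619) + V) = 1/((-3314 - 4619) - 4151) = 1/(-7933 - 4151) = 1/(-12084) = -1/12084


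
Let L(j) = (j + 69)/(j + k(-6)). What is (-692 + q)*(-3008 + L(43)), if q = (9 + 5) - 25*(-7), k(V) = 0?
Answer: 65003696/43 ≈ 1.5117e+6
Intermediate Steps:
L(j) = (69 + j)/j (L(j) = (j + 69)/(j + 0) = (69 + j)/j)
q = 189 (q = 14 + 175 = 189)
(-692 + q)*(-3008 + L(43)) = (-692 + 189)*(-3008 + (69 + 43)/43) = -503*(-3008 + (1/43)*112) = -503*(-3008 + 112/43) = -503*(-129232/43) = 65003696/43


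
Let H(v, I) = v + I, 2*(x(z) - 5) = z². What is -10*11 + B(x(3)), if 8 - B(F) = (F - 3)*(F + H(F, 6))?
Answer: -529/2 ≈ -264.50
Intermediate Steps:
x(z) = 5 + z²/2
H(v, I) = I + v
B(F) = 8 - (-3 + F)*(6 + 2*F) (B(F) = 8 - (F - 3)*(F + (6 + F)) = 8 - (-3 + F)*(6 + 2*F))
-10*11 + B(x(3)) = -10*11 + (26 - 2*(5 + (½)*3²)²) = -110 + (26 - 2*(5 + (½)*9)²) = -110 + (26 - 2*(5 + 9/2)²) = -110 + (26 - 2*(19/2)²) = -110 + (26 - 2*361/4) = -110 + (26 - 361/2) = -110 - 309/2 = -529/2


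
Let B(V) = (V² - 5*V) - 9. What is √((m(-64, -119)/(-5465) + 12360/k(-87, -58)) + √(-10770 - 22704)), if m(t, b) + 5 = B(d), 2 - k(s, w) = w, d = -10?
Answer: √(6151699110 + 29866225*I*√33474)/5465 ≈ 15.516 + 5.8959*I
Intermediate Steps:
k(s, w) = 2 - w
B(V) = -9 + V² - 5*V
m(t, b) = 136 (m(t, b) = -5 + (-9 + (-10)² - 5*(-10)) = -5 + (-9 + 100 + 50) = -5 + 141 = 136)
√((m(-64, -119)/(-5465) + 12360/k(-87, -58)) + √(-10770 - 22704)) = √((136/(-5465) + 12360/(2 - 1*(-58))) + √(-10770 - 22704)) = √((136*(-1/5465) + 12360/(2 + 58)) + √(-33474)) = √((-136/5465 + 12360/60) + I*√33474) = √((-136/5465 + 12360*(1/60)) + I*√33474) = √((-136/5465 + 206) + I*√33474) = √(1125654/5465 + I*√33474)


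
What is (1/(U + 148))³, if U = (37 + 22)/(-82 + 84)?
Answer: 8/44738875 ≈ 1.7882e-7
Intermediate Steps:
U = 59/2 ≈ 29.500
(1/(U + 148))³ = (1/(59/2 + 148))³ = (1/(355/2))³ = (2/355)³ = 8/44738875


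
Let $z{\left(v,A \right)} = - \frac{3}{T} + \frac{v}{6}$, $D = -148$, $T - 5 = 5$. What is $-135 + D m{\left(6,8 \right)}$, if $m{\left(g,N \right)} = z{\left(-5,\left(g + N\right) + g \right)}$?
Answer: $\frac{491}{15} \approx 32.733$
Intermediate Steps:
$T = 10$ ($T = 5 + 5 = 10$)
$z{\left(v,A \right)} = - \frac{3}{10} + \frac{v}{6}$
$m{\left(g,N \right)} = - \frac{17}{15}$ ($m{\left(g,N \right)} = - \frac{3}{10} + \frac{1}{6} \left(-5\right) = - \frac{3}{10} - \frac{5}{6} = - \frac{17}{15}$)
$-135 + D m{\left(6,8 \right)} = -135 - - \frac{2516}{15} = -135 + \frac{2516}{15} = \frac{491}{15}$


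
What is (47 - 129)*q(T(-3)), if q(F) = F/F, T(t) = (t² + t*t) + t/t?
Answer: -82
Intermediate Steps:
T(t) = 1 + 2*t² (T(t) = (t² + t²) + 1 = 2*t² + 1 = 1 + 2*t²)
q(F) = 1
(47 - 129)*q(T(-3)) = (47 - 129)*1 = -82*1 = -82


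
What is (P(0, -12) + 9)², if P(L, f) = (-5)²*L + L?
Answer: 81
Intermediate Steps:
P(L, f) = 26*L (P(L, f) = 25*L + L = 26*L)
(P(0, -12) + 9)² = (26*0 + 9)² = (0 + 9)² = 9² = 81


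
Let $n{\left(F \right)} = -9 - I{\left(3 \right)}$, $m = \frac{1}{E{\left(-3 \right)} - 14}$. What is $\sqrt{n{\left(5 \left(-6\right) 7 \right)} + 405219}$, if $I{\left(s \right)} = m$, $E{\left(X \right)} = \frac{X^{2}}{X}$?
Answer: $\frac{\sqrt{117105707}}{17} \approx 636.56$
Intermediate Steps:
$E{\left(X \right)} = X$
$m = - \frac{1}{17}$ ($m = \frac{1}{-3 - 14} = \frac{1}{-17} = - \frac{1}{17} \approx -0.058824$)
$I{\left(s \right)} = - \frac{1}{17}$
$n{\left(F \right)} = - \frac{152}{17}$ ($n{\left(F \right)} = -9 - - \frac{1}{17} = -9 + \frac{1}{17} = - \frac{152}{17}$)
$\sqrt{n{\left(5 \left(-6\right) 7 \right)} + 405219} = \sqrt{- \frac{152}{17} + 405219} = \sqrt{\frac{6888571}{17}} = \frac{\sqrt{117105707}}{17}$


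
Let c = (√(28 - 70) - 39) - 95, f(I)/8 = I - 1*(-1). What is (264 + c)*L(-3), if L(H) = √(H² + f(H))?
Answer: I*√7*(130 + I*√42) ≈ -17.146 + 343.95*I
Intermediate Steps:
f(I) = 8 + 8*I (f(I) = 8*(I - 1*(-1)) = 8*(I + 1) = 8*(1 + I) = 8 + 8*I)
L(H) = √(8 + H² + 8*H) (L(H) = √(H² + (8 + 8*H)) = √(8 + H² + 8*H))
c = -134 + I*√42 (c = (√(-42) - 39) - 95 = (I*√42 - 39) - 95 = (-39 + I*√42) - 95 = -134 + I*√42 ≈ -134.0 + 6.4807*I)
(264 + c)*L(-3) = (264 + (-134 + I*√42))*√(8 + (-3)² + 8*(-3)) = (130 + I*√42)*√(8 + 9 - 24) = (130 + I*√42)*√(-7) = (130 + I*√42)*(I*√7) = I*√7*(130 + I*√42)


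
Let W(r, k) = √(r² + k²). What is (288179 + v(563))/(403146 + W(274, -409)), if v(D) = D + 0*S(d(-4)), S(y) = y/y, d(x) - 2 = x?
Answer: 116405182332/162526454959 - 288742*√242357/162526454959 ≈ 0.71535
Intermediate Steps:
d(x) = 2 + x
W(r, k) = √(k² + r²)
S(y) = 1
v(D) = D (v(D) = D + 0*1 = D + 0 = D)
(288179 + v(563))/(403146 + W(274, -409)) = (288179 + 563)/(403146 + √((-409)² + 274²)) = 288742/(403146 + √(167281 + 75076)) = 288742/(403146 + √242357)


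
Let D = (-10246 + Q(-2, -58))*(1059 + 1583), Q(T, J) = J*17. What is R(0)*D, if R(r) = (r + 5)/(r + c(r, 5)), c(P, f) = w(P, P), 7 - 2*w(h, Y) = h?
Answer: -296749440/7 ≈ -4.2393e+7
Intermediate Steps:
w(h, Y) = 7/2 - h/2
c(P, f) = 7/2 - P/2
R(r) = (5 + r)/(7/2 + r/2) (R(r) = (r + 5)/(r + (7/2 - r/2)) = (5 + r)/(7/2 + r/2))
Q(T, J) = 17*J
D = -29674944 (D = (-10246 + 17*(-58))*(1059 + 1583) = (-10246 - 986)*2642 = -11232*2642 = -29674944)
R(0)*D = (2*(5 + 0)/(7 + 0))*(-29674944) = (2*5/7)*(-29674944) = (2*(1/7)*5)*(-29674944) = (10/7)*(-29674944) = -296749440/7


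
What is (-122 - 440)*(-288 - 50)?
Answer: 189956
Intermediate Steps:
(-122 - 440)*(-288 - 50) = -562*(-338) = 189956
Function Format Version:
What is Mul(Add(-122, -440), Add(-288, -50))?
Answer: 189956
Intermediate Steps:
Mul(Add(-122, -440), Add(-288, -50)) = Mul(-562, -338) = 189956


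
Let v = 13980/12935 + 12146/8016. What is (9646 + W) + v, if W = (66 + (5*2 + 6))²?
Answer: 169762470739/10368696 ≈ 16373.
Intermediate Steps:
W = 6724 (W = (66 + (10 + 6))² = (66 + 16)² = 82² = 6724)
v = 26917219/10368696 (v = 13980*(1/12935) + 12146*(1/8016) = 2796/2587 + 6073/4008 = 26917219/10368696 ≈ 2.5960)
(9646 + W) + v = (9646 + 6724) + 26917219/10368696 = 16370 + 26917219/10368696 = 169762470739/10368696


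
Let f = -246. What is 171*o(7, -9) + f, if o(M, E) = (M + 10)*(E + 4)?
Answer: -14781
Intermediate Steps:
o(M, E) = (4 + E)*(10 + M) (o(M, E) = (10 + M)*(4 + E) = (4 + E)*(10 + M))
171*o(7, -9) + f = 171*(40 + 4*7 + 10*(-9) - 9*7) - 246 = 171*(40 + 28 - 90 - 63) - 246 = 171*(-85) - 246 = -14535 - 246 = -14781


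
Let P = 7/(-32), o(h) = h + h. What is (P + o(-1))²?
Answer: 5041/1024 ≈ 4.9229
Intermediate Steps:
o(h) = 2*h
P = -7/32 (P = 7*(-1/32) = -7/32 ≈ -0.21875)
(P + o(-1))² = (-7/32 + 2*(-1))² = (-7/32 - 2)² = (-71/32)² = 5041/1024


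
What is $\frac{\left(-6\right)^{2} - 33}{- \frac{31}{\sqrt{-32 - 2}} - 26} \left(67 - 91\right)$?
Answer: $\frac{63648}{23945} + \frac{2232 i \sqrt{34}}{23945} \approx 2.6581 + 0.54352 i$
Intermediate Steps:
$\frac{\left(-6\right)^{2} - 33}{- \frac{31}{\sqrt{-32 - 2}} - 26} \left(67 - 91\right) = \frac{36 - 33}{- \frac{31}{\sqrt{-34}} - 26} \left(-24\right) = \frac{3}{- \frac{31}{i \sqrt{34}} - 26} \left(-24\right) = \frac{3}{- 31 \left(- \frac{i \sqrt{34}}{34}\right) - 26} \left(-24\right) = \frac{3}{\frac{31 i \sqrt{34}}{34} - 26} \left(-24\right) = \frac{3}{-26 + \frac{31 i \sqrt{34}}{34}} \left(-24\right) = - \frac{72}{-26 + \frac{31 i \sqrt{34}}{34}}$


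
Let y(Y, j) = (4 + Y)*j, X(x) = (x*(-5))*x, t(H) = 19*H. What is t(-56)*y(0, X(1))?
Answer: 21280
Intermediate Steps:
X(x) = -5*x**2 (X(x) = (-5*x)*x = -5*x**2)
y(Y, j) = j*(4 + Y)
t(-56)*y(0, X(1)) = (19*(-56))*((-5*1**2)*(4 + 0)) = -1064*(-5*1)*4 = -(-5320)*4 = -1064*(-20) = 21280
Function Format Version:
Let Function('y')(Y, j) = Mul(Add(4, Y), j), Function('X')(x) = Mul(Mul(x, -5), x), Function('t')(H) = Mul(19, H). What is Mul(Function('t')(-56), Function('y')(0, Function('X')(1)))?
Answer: 21280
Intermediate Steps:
Function('X')(x) = Mul(-5, Pow(x, 2)) (Function('X')(x) = Mul(Mul(-5, x), x) = Mul(-5, Pow(x, 2)))
Function('y')(Y, j) = Mul(j, Add(4, Y))
Mul(Function('t')(-56), Function('y')(0, Function('X')(1))) = Mul(Mul(19, -56), Mul(Mul(-5, Pow(1, 2)), Add(4, 0))) = Mul(-1064, Mul(Mul(-5, 1), 4)) = Mul(-1064, Mul(-5, 4)) = Mul(-1064, -20) = 21280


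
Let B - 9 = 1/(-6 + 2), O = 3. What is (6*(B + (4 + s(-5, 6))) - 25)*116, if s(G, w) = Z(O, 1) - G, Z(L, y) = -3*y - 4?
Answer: 4582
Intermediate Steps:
Z(L, y) = -4 - 3*y
s(G, w) = -7 - G (s(G, w) = (-4 - 3*1) - G = (-4 - 3) - G = -7 - G)
B = 35/4 (B = 9 + 1/(-6 + 2) = 9 + 1/(-4) = 9 - ¼ = 35/4 ≈ 8.7500)
(6*(B + (4 + s(-5, 6))) - 25)*116 = (6*(35/4 + (4 + (-7 - 1*(-5)))) - 25)*116 = (6*(35/4 + (4 + (-7 + 5))) - 25)*116 = (6*(35/4 + (4 - 2)) - 25)*116 = (6*(35/4 + 2) - 25)*116 = (6*(43/4) - 25)*116 = (129/2 - 25)*116 = (79/2)*116 = 4582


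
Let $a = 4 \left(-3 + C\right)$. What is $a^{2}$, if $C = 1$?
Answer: $64$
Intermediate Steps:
$a = -8$ ($a = 4 \left(-3 + 1\right) = 4 \left(-2\right) = -8$)
$a^{2} = \left(-8\right)^{2} = 64$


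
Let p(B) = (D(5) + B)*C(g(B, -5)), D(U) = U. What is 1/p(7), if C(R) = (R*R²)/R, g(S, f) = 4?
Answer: 1/192 ≈ 0.0052083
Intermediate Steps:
C(R) = R² (C(R) = R³/R = R²)
p(B) = 80 + 16*B (p(B) = (5 + B)*4² = (5 + B)*16 = 80 + 16*B)
1/p(7) = 1/(80 + 16*7) = 1/(80 + 112) = 1/192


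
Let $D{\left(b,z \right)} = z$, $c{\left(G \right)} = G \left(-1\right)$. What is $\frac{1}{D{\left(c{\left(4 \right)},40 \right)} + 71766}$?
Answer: $\frac{1}{71806} \approx 1.3926 \cdot 10^{-5}$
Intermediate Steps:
$c{\left(G \right)} = - G$
$\frac{1}{D{\left(c{\left(4 \right)},40 \right)} + 71766} = \frac{1}{40 + 71766} = \frac{1}{71806}$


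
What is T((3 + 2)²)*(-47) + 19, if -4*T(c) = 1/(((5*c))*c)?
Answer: 237547/12500 ≈ 19.004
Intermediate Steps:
T(c) = -1/(20*c²) (T(c) = -1/(4*(5*c)*c) = -1/(5*c)/(4*c) = -1/(20*c²))
T((3 + 2)²)*(-47) + 19 = -1/(20*(3 + 2)⁴)*(-47) + 19 = -1/(20*(5²)²)*(-47) + 19 = -1/20/25²*(-47) + 19 = -1/20*1/625*(-47) + 19 = -1/12500*(-47) + 19 = 47/12500 + 19 = 237547/12500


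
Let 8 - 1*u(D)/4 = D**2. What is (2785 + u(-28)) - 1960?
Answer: -2279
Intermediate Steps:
u(D) = 32 - 4*D**2
(2785 + u(-28)) - 1960 = (2785 + (32 - 4*(-28)**2)) - 1960 = (2785 + (32 - 4*784)) - 1960 = (2785 + (32 - 3136)) - 1960 = (2785 - 3104) - 1960 = -319 - 1960 = -2279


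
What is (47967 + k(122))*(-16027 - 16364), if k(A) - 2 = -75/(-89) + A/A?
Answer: -138290297355/89 ≈ -1.5538e+9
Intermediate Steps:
k(A) = 342/89 (k(A) = 2 + (-75/(-89) + A/A) = 2 + (-75*(-1/89) + 1) = 2 + (75/89 + 1) = 2 + 164/89 = 342/89)
(47967 + k(122))*(-16027 - 16364) = (47967 + 342/89)*(-16027 - 16364) = (4269405/89)*(-32391) = -138290297355/89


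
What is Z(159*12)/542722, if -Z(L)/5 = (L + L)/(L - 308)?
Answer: -477/21708880 ≈ -2.1973e-5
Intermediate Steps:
Z(L) = -10*L/(-308 + L) (Z(L) = -5*(L + L)/(L - 308) = -5*2*L/(-308 + L) = -10*L/(-308 + L))
Z(159*12)/542722 = -10*159*12/(-308 + 159*12)/542722 = -10*1908/(-308 + 1908)*(1/542722) = -10*1908/1600*(1/542722) = -10*1908*1/1600*(1/542722) = -477/40*1/542722 = -477/21708880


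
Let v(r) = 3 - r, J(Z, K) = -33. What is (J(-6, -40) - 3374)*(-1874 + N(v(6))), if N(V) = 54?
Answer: 6200740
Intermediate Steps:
(J(-6, -40) - 3374)*(-1874 + N(v(6))) = (-33 - 3374)*(-1874 + 54) = -3407*(-1820) = 6200740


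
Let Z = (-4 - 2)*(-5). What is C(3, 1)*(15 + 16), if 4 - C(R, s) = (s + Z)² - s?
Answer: -29636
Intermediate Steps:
Z = 30 (Z = -6*(-5) = 30)
C(R, s) = 4 + s - (30 + s)² (C(R, s) = 4 - ((s + 30)² - s) = 4 - ((30 + s)² - s) = 4 + (s - (30 + s)²) = 4 + s - (30 + s)²)
C(3, 1)*(15 + 16) = (4 + 1 - (30 + 1)²)*(15 + 16) = (4 + 1 - 1*31²)*31 = (4 + 1 - 1*961)*31 = (4 + 1 - 961)*31 = -956*31 = -29636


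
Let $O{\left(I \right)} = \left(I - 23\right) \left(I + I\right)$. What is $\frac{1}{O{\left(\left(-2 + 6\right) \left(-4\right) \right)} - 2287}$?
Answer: $- \frac{1}{1039} \approx -0.00096246$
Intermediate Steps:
$O{\left(I \right)} = 2 I \left(-23 + I\right)$ ($O{\left(I \right)} = \left(-23 + I\right) 2 I = 2 I \left(-23 + I\right)$)
$\frac{1}{O{\left(\left(-2 + 6\right) \left(-4\right) \right)} - 2287} = \frac{1}{2 \left(-2 + 6\right) \left(-4\right) \left(-23 + \left(-2 + 6\right) \left(-4\right)\right) - 2287} = \frac{1}{2 \cdot 4 \left(-4\right) \left(-23 + 4 \left(-4\right)\right) - 2287} = \frac{1}{2 \left(-16\right) \left(-23 - 16\right) - 2287} = \frac{1}{2 \left(-16\right) \left(-39\right) - 2287} = \frac{1}{1248 - 2287} = \frac{1}{-1039} = - \frac{1}{1039}$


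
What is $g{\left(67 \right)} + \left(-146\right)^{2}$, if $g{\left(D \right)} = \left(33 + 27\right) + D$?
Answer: $21443$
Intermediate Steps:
$g{\left(D \right)} = 60 + D$
$g{\left(67 \right)} + \left(-146\right)^{2} = \left(60 + 67\right) + \left(-146\right)^{2} = 127 + 21316 = 21443$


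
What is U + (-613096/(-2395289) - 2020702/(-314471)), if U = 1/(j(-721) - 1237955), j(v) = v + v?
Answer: 6237842437658021199/933574460524507243 ≈ 6.6817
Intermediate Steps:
j(v) = 2*v
U = -1/1239397 (U = 1/(2*(-721) - 1237955) = 1/(-1442 - 1237955) = 1/(-1239397) = -1/1239397 ≈ -8.0684e-7)
U + (-613096/(-2395289) - 2020702/(-314471)) = -1/1239397 + (-613096/(-2395289) - 2020702/(-314471)) = -1/1239397 + (-613096*(-1/2395289) - 2020702*(-1/314471)) = -1/1239397 + (613096/2395289 + 2020702/314471) = -1/1239397 + 5032966185094/753248927119 = 6237842437658021199/933574460524507243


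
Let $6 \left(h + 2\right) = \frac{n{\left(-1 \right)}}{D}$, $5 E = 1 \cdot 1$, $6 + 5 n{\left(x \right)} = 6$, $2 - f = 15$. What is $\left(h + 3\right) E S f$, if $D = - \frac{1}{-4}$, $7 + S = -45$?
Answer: $\frac{676}{5} \approx 135.2$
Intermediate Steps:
$f = -13$ ($f = 2 - 15 = -13$)
$n{\left(x \right)} = 0$ ($n{\left(x \right)} = - \frac{6}{5} + \frac{1}{5} \cdot 6 = - \frac{6}{5} + \frac{6}{5} = 0$)
$S = -52$ ($S = -7 - 45 = -52$)
$E = \frac{1}{5}$ ($E = \frac{1 \cdot 1}{5} = \frac{1}{5} \cdot 1 = \frac{1}{5} \approx 0.2$)
$D = \frac{1}{4}$ ($D = \left(-1\right) \left(- \frac{1}{4}\right) = \frac{1}{4} \approx 0.25$)
$h = -2$ ($h = -2 + \frac{0 \frac{1}{\frac{1}{4}}}{6} = -2 + \frac{0 \cdot 4}{6} = -2 + \frac{1}{6} \cdot 0 = -2 + 0 = -2$)
$\left(h + 3\right) E S f = \left(-2 + 3\right) \frac{1}{5} \left(-52\right) \left(-13\right) = 1 \cdot \frac{1}{5} \left(-52\right) \left(-13\right) = \frac{1}{5} \left(-52\right) \left(-13\right) = \left(- \frac{52}{5}\right) \left(-13\right) = \frac{676}{5}$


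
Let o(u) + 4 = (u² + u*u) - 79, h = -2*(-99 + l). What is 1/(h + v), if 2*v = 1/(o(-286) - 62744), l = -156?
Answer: 201530/102780301 ≈ 0.0019608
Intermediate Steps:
h = 510 (h = -2*(-99 - 156) = -2*(-255) = 510)
o(u) = -83 + 2*u² (o(u) = -4 + ((u² + u*u) - 79) = -4 + ((u² + u²) - 79) = -4 + (2*u² - 79) = -4 + (-79 + 2*u²) = -83 + 2*u²)
v = 1/201530 (v = 1/(2*((-83 + 2*(-286)²) - 62744)) = 1/(2*((-83 + 2*81796) - 62744)) = 1/(2*((-83 + 163592) - 62744)) = 1/(2*(163509 - 62744)) = (½)/100765 = (½)*(1/100765) = 1/201530 ≈ 4.9620e-6)
1/(h + v) = 1/(510 + 1/201530) = 1/(102780301/201530) = 201530/102780301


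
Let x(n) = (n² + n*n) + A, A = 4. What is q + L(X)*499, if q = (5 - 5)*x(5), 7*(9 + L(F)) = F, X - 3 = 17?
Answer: -21457/7 ≈ -3065.3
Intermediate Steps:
X = 20 (X = 3 + 17 = 20)
L(F) = -9 + F/7
x(n) = 4 + 2*n² (x(n) = (n² + n*n) + 4 = (n² + n²) + 4 = 2*n² + 4 = 4 + 2*n²)
q = 0 (q = (5 - 5)*(4 + 2*5²) = 0*(4 + 2*25) = 0*(4 + 50) = 0*54 = 0)
q + L(X)*499 = 0 + (-9 + (⅐)*20)*499 = 0 + (-9 + 20/7)*499 = 0 - 43/7*499 = 0 - 21457/7 = -21457/7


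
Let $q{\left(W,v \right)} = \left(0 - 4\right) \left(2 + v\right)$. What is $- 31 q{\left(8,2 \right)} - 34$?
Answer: $462$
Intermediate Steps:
$q{\left(W,v \right)} = -8 - 4 v$ ($q{\left(W,v \right)} = - 4 \left(2 + v\right) = -8 - 4 v$)
$- 31 q{\left(8,2 \right)} - 34 = - 31 \left(-8 - 8\right) - 34 = \left(-31\right) \left(-16\right) - 34 = 496 - 34 = 462$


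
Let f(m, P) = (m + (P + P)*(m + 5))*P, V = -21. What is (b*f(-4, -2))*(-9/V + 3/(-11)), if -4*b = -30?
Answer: 1440/77 ≈ 18.701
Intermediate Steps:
b = 15/2 (b = -1/4*(-30) = 15/2 ≈ 7.5000)
f(m, P) = P*(m + 2*P*(5 + m)) (f(m, P) = (m + (2*P)*(5 + m))*P = (m + 2*P*(5 + m))*P = P*(m + 2*P*(5 + m)))
(b*f(-4, -2))*(-9/V + 3/(-11)) = (15*(-2*(-4 + 10*(-2) + 2*(-2)*(-4)))/2)*(-9/(-21) + 3/(-11)) = (15*(-2*(-4 - 20 + 16))/2)*(-9*(-1/21) + 3*(-1/11)) = (15*(-2*(-8))/2)*(3/7 - 3/11) = ((15/2)*16)*(12/77) = 120*(12/77) = 1440/77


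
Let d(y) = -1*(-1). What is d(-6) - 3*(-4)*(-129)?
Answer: -1547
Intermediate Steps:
d(y) = 1
d(-6) - 3*(-4)*(-129) = 1 - 3*(-4)*(-129) = 1 + 12*(-129) = 1 - 1548 = -1547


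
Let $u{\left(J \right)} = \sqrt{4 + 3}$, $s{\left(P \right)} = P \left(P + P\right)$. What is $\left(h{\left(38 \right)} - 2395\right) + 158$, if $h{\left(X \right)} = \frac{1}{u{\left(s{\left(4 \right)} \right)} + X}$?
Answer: $- \frac{3214531}{1437} - \frac{\sqrt{7}}{1437} \approx -2237.0$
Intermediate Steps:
$s{\left(P \right)} = 2 P^{2}$ ($s{\left(P \right)} = P 2 P = 2 P^{2}$)
$u{\left(J \right)} = \sqrt{7}$
$h{\left(X \right)} = \frac{1}{X + \sqrt{7}}$ ($h{\left(X \right)} = \frac{1}{\sqrt{7} + X} = \frac{1}{X + \sqrt{7}}$)
$\left(h{\left(38 \right)} - 2395\right) + 158 = \left(\frac{1}{38 + \sqrt{7}} - 2395\right) + 158 = \left(-2395 + \frac{1}{38 + \sqrt{7}}\right) + 158 = -2237 + \frac{1}{38 + \sqrt{7}}$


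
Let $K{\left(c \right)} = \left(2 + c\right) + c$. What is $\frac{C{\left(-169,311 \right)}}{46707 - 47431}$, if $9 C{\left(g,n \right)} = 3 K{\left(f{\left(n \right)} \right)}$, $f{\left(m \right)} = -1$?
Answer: $0$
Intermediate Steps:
$K{\left(c \right)} = 2 + 2 c$
$C{\left(g,n \right)} = 0$ ($C{\left(g,n \right)} = \frac{3 \left(2 + 2 \left(-1\right)\right)}{9} = \frac{3 \left(2 - 2\right)}{9} = \frac{3 \cdot 0}{9} = \frac{1}{9} \cdot 0 = 0$)
$\frac{C{\left(-169,311 \right)}}{46707 - 47431} = \frac{0}{46707 - 47431} = \frac{0}{-724} = 0 \left(- \frac{1}{724}\right) = 0$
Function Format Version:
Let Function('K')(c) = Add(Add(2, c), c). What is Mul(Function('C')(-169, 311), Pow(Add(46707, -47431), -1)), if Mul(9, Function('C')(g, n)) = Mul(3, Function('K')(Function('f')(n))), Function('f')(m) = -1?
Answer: 0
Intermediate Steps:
Function('K')(c) = Add(2, Mul(2, c))
Function('C')(g, n) = 0 (Function('C')(g, n) = Mul(Rational(1, 9), Mul(3, Add(2, Mul(2, -1)))) = Mul(Rational(1, 9), Mul(3, Add(2, -2))) = Mul(Rational(1, 9), Mul(3, 0)) = Mul(Rational(1, 9), 0) = 0)
Mul(Function('C')(-169, 311), Pow(Add(46707, -47431), -1)) = Mul(0, Pow(Add(46707, -47431), -1)) = Mul(0, Pow(-724, -1)) = Mul(0, Rational(-1, 724)) = 0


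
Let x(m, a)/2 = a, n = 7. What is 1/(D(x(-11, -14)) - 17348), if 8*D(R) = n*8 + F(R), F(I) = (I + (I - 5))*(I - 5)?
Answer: -8/136715 ≈ -5.8516e-5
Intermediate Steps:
x(m, a) = 2*a
F(I) = (-5 + I)*(-5 + 2*I) (F(I) = (I + (-5 + I))*(-5 + I) = (-5 + 2*I)*(-5 + I) = (-5 + I)*(-5 + 2*I))
D(R) = 81/8 - 15*R/8 + R²/4 (D(R) = (7*8 + (25 - 15*R + 2*R²))/8 = (56 + (25 - 15*R + 2*R²))/8 = (81 - 15*R + 2*R²)/8 = 81/8 - 15*R/8 + R²/4)
1/(D(x(-11, -14)) - 17348) = 1/((81/8 - 15*(-14)/4 + (2*(-14))²/4) - 17348) = 1/((81/8 - 15/8*(-28) + (¼)*(-28)²) - 17348) = 1/((81/8 + 105/2 + (¼)*784) - 17348) = 1/((81/8 + 105/2 + 196) - 17348) = 1/(2069/8 - 17348) = 1/(-136715/8) = -8/136715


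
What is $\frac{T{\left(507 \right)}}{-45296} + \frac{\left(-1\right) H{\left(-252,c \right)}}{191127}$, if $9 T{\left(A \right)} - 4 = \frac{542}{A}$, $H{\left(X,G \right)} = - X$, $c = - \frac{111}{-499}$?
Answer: $- \frac{8762663281}{6583867974216} \approx -0.0013309$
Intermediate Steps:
$c = \frac{111}{499}$ ($c = \left(-111\right) \left(- \frac{1}{499}\right) = \frac{111}{499} \approx 0.22244$)
$T{\left(A \right)} = \frac{4}{9} + \frac{542}{9 A}$ ($T{\left(A \right)} = \frac{4}{9} + \frac{542 \frac{1}{A}}{9} = \frac{4}{9} + \frac{542}{9 A}$)
$\frac{T{\left(507 \right)}}{-45296} + \frac{\left(-1\right) H{\left(-252,c \right)}}{191127} = \frac{\frac{2}{9} \cdot \frac{1}{507} \left(271 + 2 \cdot 507\right)}{-45296} + \frac{\left(-1\right) \left(\left(-1\right) \left(-252\right)\right)}{191127} = \frac{2}{9} \cdot \frac{1}{507} \left(271 + 1014\right) \left(- \frac{1}{45296}\right) + \left(-1\right) 252 \cdot \frac{1}{191127} = \frac{2}{9} \cdot \frac{1}{507} \cdot 1285 \left(- \frac{1}{45296}\right) - \frac{84}{63709} = \frac{2570}{4563} \left(- \frac{1}{45296}\right) - \frac{84}{63709} = - \frac{1285}{103342824} - \frac{84}{63709} = - \frac{8762663281}{6583867974216}$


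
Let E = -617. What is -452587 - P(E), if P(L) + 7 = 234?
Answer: -452814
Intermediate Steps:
P(L) = 227 (P(L) = -7 + 234 = 227)
-452587 - P(E) = -452587 - 1*227 = -452587 - 227 = -452814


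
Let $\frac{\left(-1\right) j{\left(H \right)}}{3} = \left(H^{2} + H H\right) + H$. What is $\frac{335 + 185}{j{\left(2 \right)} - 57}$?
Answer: $- \frac{520}{87} \approx -5.977$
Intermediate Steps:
$j{\left(H \right)} = - 6 H^{2} - 3 H$ ($j{\left(H \right)} = - 3 \left(\left(H^{2} + H H\right) + H\right) = - 3 \left(\left(H^{2} + H^{2}\right) + H\right) = - 3 \left(2 H^{2} + H\right) = - 3 \left(H + 2 H^{2}\right) = - 6 H^{2} - 3 H$)
$\frac{335 + 185}{j{\left(2 \right)} - 57} = \frac{335 + 185}{\left(-3\right) 2 \left(1 + 2 \cdot 2\right) - 57} = \frac{520}{\left(-3\right) 2 \left(1 + 4\right) - 57} = \frac{520}{\left(-3\right) 2 \cdot 5 - 57} = \frac{520}{-30 - 57} = \frac{520}{-87} = 520 \left(- \frac{1}{87}\right) = - \frac{520}{87}$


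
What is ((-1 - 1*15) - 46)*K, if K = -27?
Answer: 1674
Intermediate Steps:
((-1 - 1*15) - 46)*K = ((-1 - 1*15) - 46)*(-27) = ((-1 - 15) - 46)*(-27) = (-16 - 46)*(-27) = -62*(-27) = 1674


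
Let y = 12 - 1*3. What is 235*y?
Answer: 2115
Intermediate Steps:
y = 9 (y = 12 - 3 = 9)
235*y = 235*9 = 2115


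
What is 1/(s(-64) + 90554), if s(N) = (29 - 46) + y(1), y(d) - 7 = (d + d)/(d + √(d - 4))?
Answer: (√3 - I)/(2*(-45273*I + 45272*√3)) ≈ 1.1044e-5 + 1.0563e-10*I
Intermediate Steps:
y(d) = 7 + 2*d/(d + √(-4 + d)) (y(d) = 7 + (d + d)/(d + √(d - 4)) = 7 + (2*d)/(d + √(-4 + d)) = 7 + 2*d/(d + √(-4 + d)))
s(N) = -17 + (9 + 7*I*√3)/(1 + I*√3) (s(N) = (29 - 46) + (7*√(-4 + 1) + 9*1)/(1 + √(-4 + 1)) = -17 + (7*√(-3) + 9)/(1 + √(-3)) = -17 + (7*(I*√3) + 9)/(1 + I*√3) = -17 + (7*I*√3 + 9)/(1 + I*√3) = -17 + (9 + 7*I*√3)/(1 + I*√3))
1/(s(-64) + 90554) = 1/(2*(-5*√3 + 4*I)/(√3 - I) + 90554) = 1/(90554 + 2*(-5*√3 + 4*I)/(√3 - I))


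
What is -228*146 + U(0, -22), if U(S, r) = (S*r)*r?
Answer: -33288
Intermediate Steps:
U(S, r) = S*r**2
-228*146 + U(0, -22) = -228*146 + 0*(-22)**2 = -33288 + 0*484 = -33288 + 0 = -33288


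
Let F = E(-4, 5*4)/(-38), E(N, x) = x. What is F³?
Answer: -1000/6859 ≈ -0.14579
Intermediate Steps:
F = -10/19 (F = (5*4)/(-38) = 20*(-1/38) = -10/19 ≈ -0.52632)
F³ = (-10/19)³ = -1000/6859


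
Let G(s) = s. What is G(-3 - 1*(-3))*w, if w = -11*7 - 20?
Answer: 0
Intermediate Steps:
w = -97 (w = -77 - 20 = -97)
G(-3 - 1*(-3))*w = (-3 - 1*(-3))*(-97) = (-3 + 3)*(-97) = 0*(-97) = 0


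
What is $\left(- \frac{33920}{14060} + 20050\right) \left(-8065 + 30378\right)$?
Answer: $\frac{314467239102}{703} \approx 4.4732 \cdot 10^{8}$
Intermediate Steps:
$\left(- \frac{33920}{14060} + 20050\right) \left(-8065 + 30378\right) = \left(\left(-33920\right) \frac{1}{14060} + 20050\right) 22313 = \left(- \frac{1696}{703} + 20050\right) 22313 = \frac{14093454}{703} \cdot 22313 = \frac{314467239102}{703}$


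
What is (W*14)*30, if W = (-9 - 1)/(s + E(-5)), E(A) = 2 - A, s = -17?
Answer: 420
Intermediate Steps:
W = 1 (W = (-9 - 1)/(-17 + (2 - 1*(-5))) = -10/(-17 + (2 + 5)) = -10/(-17 + 7) = -10/(-10) = -10*(-⅒) = 1)
(W*14)*30 = (1*14)*30 = 14*30 = 420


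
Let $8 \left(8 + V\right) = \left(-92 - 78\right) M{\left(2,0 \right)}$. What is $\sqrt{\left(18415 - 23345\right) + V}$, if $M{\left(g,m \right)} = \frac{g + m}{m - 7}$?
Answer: $\frac{i \sqrt{966658}}{14} \approx 70.228 i$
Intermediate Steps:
$M{\left(g,m \right)} = \frac{g + m}{-7 + m}$
$V = - \frac{27}{14}$ ($V = -8 + \frac{\left(-92 - 78\right) \frac{2 + 0}{-7 + 0}}{8} = -8 + \frac{\left(-170\right) \frac{1}{-7} \cdot 2}{8} = -8 + \frac{\left(-170\right) \left(\left(- \frac{1}{7}\right) 2\right)}{8} = -8 + \frac{\left(-170\right) \left(- \frac{2}{7}\right)}{8} = -8 + \frac{1}{8} \cdot \frac{340}{7} = -8 + \frac{85}{14} = - \frac{27}{14} \approx -1.9286$)
$\sqrt{\left(18415 - 23345\right) + V} = \sqrt{\left(18415 - 23345\right) - \frac{27}{14}} = \sqrt{-4930 - \frac{27}{14}} = \sqrt{- \frac{69047}{14}} = \frac{i \sqrt{966658}}{14}$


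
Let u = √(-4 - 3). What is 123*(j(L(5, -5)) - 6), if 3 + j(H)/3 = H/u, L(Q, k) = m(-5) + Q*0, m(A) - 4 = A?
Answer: -1845 + 369*I*√7/7 ≈ -1845.0 + 139.47*I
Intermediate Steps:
m(A) = 4 + A
u = I*√7 (u = √(-7) = I*√7 ≈ 2.6458*I)
L(Q, k) = -1 (L(Q, k) = (4 - 5) + Q*0 = -1 + 0 = -1)
j(H) = -9 - 3*I*H*√7/7 (j(H) = -9 + 3*(H/((I*√7))) = -9 + 3*(H*(-I*√7/7)) = -9 + 3*(-I*H*√7/7) = -9 - 3*I*H*√7/7)
123*(j(L(5, -5)) - 6) = 123*((-9 - 3/7*I*(-1)*√7) - 6) = 123*((-9 + 3*I*√7/7) - 6) = 123*(-15 + 3*I*√7/7) = -1845 + 369*I*√7/7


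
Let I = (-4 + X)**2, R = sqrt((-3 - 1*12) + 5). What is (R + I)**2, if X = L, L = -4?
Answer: (64 + I*sqrt(10))**2 ≈ 4086.0 + 404.77*I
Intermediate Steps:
X = -4
R = I*sqrt(10) (R = sqrt((-3 - 12) + 5) = sqrt(-15 + 5) = sqrt(-10) = I*sqrt(10) ≈ 3.1623*I)
I = 64 (I = (-4 - 4)**2 = (-8)**2 = 64)
(R + I)**2 = (I*sqrt(10) + 64)**2 = (64 + I*sqrt(10))**2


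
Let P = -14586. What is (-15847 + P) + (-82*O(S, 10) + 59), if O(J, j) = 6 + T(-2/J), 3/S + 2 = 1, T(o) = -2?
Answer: -30702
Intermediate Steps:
S = -3 (S = 3/(-2 + 1) = 3/(-1) = 3*(-1) = -3)
O(J, j) = 4 (O(J, j) = 6 - 2 = 4)
(-15847 + P) + (-82*O(S, 10) + 59) = (-15847 - 14586) + (-82*4 + 59) = -30433 + (-328 + 59) = -30433 - 269 = -30702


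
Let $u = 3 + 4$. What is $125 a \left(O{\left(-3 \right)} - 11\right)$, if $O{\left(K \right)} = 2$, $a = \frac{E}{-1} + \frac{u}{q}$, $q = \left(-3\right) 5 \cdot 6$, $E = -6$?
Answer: $- \frac{13325}{2} \approx -6662.5$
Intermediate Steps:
$q = -90$ ($q = \left(-15\right) 6 = -90$)
$u = 7$
$a = \frac{533}{90}$ ($a = - \frac{6}{-1} + \frac{7}{-90} = \left(-6\right) \left(-1\right) + 7 \left(- \frac{1}{90}\right) = 6 - \frac{7}{90} = \frac{533}{90} \approx 5.9222$)
$125 a \left(O{\left(-3 \right)} - 11\right) = 125 \frac{533 \left(2 - 11\right)}{90} = 125 \cdot \frac{533}{90} \left(-9\right) = 125 \left(- \frac{533}{10}\right) = - \frac{13325}{2}$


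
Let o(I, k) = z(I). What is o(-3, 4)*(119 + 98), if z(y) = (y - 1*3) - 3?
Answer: -1953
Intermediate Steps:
z(y) = -6 + y (z(y) = (y - 3) - 3 = (-3 + y) - 3 = -6 + y)
o(I, k) = -6 + I
o(-3, 4)*(119 + 98) = (-6 - 3)*(119 + 98) = -9*217 = -1953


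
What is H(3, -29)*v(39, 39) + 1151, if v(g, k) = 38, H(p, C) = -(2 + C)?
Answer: 2177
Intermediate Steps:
H(p, C) = -2 - C
H(3, -29)*v(39, 39) + 1151 = (-2 - 1*(-29))*38 + 1151 = (-2 + 29)*38 + 1151 = 27*38 + 1151 = 1026 + 1151 = 2177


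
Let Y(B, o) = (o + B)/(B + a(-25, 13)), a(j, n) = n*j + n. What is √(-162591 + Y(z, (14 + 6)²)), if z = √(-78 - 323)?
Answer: √2*√((25364396 - 81295*I*√401)/(-312 + I*√401)) ≈ 0.00018087 - 403.23*I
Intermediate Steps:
z = I*√401 (z = √(-401) = I*√401 ≈ 20.025*I)
a(j, n) = n + j*n (a(j, n) = j*n + n = n + j*n)
Y(B, o) = (B + o)/(-312 + B) (Y(B, o) = (o + B)/(B + 13*(1 - 25)) = (B + o)/(B + 13*(-24)) = (B + o)/(B - 312) = (B + o)/(-312 + B))
√(-162591 + Y(z, (14 + 6)²)) = √(-162591 + (I*√401 + (14 + 6)²)/(-312 + I*√401)) = √(-162591 + (I*√401 + 20²)/(-312 + I*√401)) = √(-162591 + (I*√401 + 400)/(-312 + I*√401)) = √(-162591 + (400 + I*√401)/(-312 + I*√401))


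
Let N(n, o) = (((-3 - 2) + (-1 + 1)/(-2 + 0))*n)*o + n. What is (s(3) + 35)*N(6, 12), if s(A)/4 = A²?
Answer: -25134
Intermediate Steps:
s(A) = 4*A²
N(n, o) = n - 5*n*o (N(n, o) = ((-5 + 0/(-2))*n)*o + n = ((-5 + 0*(-½))*n)*o + n = ((-5 + 0)*n)*o + n = (-5*n)*o + n = -5*n*o + n = n - 5*n*o)
(s(3) + 35)*N(6, 12) = (4*3² + 35)*(6*(1 - 5*12)) = (4*9 + 35)*(6*(1 - 60)) = (36 + 35)*(6*(-59)) = 71*(-354) = -25134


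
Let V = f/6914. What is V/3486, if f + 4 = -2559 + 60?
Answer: -2503/24102204 ≈ -0.00010385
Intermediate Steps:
f = -2503 (f = -4 + (-2559 + 60) = -4 - 2499 = -2503)
V = -2503/6914 ≈ -0.36202
V/3486 = -2503/6914/3486 = -2503/6914*1/3486 = -2503/24102204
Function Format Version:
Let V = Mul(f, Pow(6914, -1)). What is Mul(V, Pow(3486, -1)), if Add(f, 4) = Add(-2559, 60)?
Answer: Rational(-2503, 24102204) ≈ -0.00010385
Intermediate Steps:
f = -2503 (f = Add(-4, Add(-2559, 60)) = Add(-4, -2499) = -2503)
V = Rational(-2503, 6914) (V = Mul(-2503, Pow(6914, -1)) = Mul(-2503, Rational(1, 6914)) = Rational(-2503, 6914) ≈ -0.36202)
Mul(V, Pow(3486, -1)) = Mul(Rational(-2503, 6914), Pow(3486, -1)) = Mul(Rational(-2503, 6914), Rational(1, 3486)) = Rational(-2503, 24102204)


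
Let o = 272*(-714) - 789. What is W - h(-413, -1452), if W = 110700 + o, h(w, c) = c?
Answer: -82845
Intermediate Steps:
o = -194997 (o = -194208 - 789 = -194997)
W = -84297 (W = 110700 - 194997 = -84297)
W - h(-413, -1452) = -84297 - 1*(-1452) = -84297 + 1452 = -82845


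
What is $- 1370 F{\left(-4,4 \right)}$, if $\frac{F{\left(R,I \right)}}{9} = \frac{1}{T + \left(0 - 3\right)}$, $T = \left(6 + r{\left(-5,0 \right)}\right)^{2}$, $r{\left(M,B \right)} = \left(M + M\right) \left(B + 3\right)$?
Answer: $- \frac{4110}{191} \approx -21.518$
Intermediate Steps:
$r{\left(M,B \right)} = 2 M \left(3 + B\right)$
$T = 576$ ($T = \left(6 + 2 \left(-5\right) \left(3 + 0\right)\right)^{2} = \left(6 + 2 \left(-5\right) 3\right)^{2} = \left(6 - 30\right)^{2} = \left(-24\right)^{2} = 576$)
$F{\left(R,I \right)} = \frac{3}{191}$ ($F{\left(R,I \right)} = \frac{9}{576 + \left(0 - 3\right)} = \frac{9}{576 - 3} = \frac{9}{573} = 9 \cdot \frac{1}{573} = \frac{3}{191}$)
$- 1370 F{\left(-4,4 \right)} = \left(-1370\right) \frac{3}{191} = - \frac{4110}{191}$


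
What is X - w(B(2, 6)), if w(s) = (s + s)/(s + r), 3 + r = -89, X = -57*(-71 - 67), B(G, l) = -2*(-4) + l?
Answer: 306788/39 ≈ 7866.4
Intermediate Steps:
B(G, l) = 8 + l
X = 7866 (X = -57*(-138) = 7866)
r = -92 (r = -3 - 89 = -92)
w(s) = 2*s/(-92 + s) (w(s) = (s + s)/(s - 92) = (2*s)/(-92 + s) = 2*s/(-92 + s))
X - w(B(2, 6)) = 7866 - 2*(8 + 6)/(-92 + (8 + 6)) = 7866 - 2*14/(-92 + 14) = 7866 - 2*14/(-78) = 7866 - 2*14*(-1)/78 = 7866 - 1*(-14/39) = 7866 + 14/39 = 306788/39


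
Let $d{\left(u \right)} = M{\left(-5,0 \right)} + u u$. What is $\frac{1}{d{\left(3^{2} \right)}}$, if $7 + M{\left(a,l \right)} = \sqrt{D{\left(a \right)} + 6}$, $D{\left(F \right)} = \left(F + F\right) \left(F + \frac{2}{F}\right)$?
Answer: $\frac{37}{2708} - \frac{\sqrt{15}}{2708} \approx 0.012233$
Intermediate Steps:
$D{\left(F \right)} = 2 F \left(F + \frac{2}{F}\right)$
$M{\left(a,l \right)} = -7 + \sqrt{10 + 2 a^{2}}$ ($M{\left(a,l \right)} = -7 + \sqrt{\left(4 + 2 a^{2}\right) + 6} = -7 + \sqrt{10 + 2 a^{2}}$)
$d{\left(u \right)} = -7 + u^{2} + 2 \sqrt{15}$ ($d{\left(u \right)} = \left(-7 + \sqrt{10 + 2 \left(-5\right)^{2}}\right) + u u = \left(-7 + \sqrt{10 + 2 \cdot 25}\right) + u^{2} = \left(-7 + \sqrt{10 + 50}\right) + u^{2} = \left(-7 + \sqrt{60}\right) + u^{2} = \left(-7 + 2 \sqrt{15}\right) + u^{2} = -7 + u^{2} + 2 \sqrt{15}$)
$\frac{1}{d{\left(3^{2} \right)}} = \frac{1}{-7 + \left(3^{2}\right)^{2} + 2 \sqrt{15}} = \frac{1}{-7 + 9^{2} + 2 \sqrt{15}} = \frac{1}{-7 + 81 + 2 \sqrt{15}} = \frac{1}{74 + 2 \sqrt{15}}$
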